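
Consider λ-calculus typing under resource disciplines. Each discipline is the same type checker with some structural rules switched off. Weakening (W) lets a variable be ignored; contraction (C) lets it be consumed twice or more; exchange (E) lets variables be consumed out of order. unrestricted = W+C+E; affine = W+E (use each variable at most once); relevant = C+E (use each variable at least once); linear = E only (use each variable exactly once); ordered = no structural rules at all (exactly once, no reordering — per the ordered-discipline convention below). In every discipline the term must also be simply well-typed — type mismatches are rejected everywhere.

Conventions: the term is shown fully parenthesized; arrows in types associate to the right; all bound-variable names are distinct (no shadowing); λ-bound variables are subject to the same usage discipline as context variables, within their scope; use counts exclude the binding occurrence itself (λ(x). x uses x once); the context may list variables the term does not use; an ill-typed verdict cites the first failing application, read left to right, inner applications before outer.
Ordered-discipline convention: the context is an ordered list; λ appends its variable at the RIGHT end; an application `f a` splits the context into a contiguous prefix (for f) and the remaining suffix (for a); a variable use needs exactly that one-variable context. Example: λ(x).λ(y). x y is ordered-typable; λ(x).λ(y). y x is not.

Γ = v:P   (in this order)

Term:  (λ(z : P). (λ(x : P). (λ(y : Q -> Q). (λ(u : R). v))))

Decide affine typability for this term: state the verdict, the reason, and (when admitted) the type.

yes — none of v, z, x, y, u used more than once; term : P -> P -> (Q -> Q) -> R -> P
counts: v: 1×; z [bound]: 0×; x [bound]: 0×; y [bound]: 0×; u [bound]: 0×
use order (left to right): v
typing: well-typed at P -> P -> (Q -> Q) -> R -> P
per-discipline verdicts: ordered ✗; linear ✗; affine ✓; relevant ✗; unrestricted ✓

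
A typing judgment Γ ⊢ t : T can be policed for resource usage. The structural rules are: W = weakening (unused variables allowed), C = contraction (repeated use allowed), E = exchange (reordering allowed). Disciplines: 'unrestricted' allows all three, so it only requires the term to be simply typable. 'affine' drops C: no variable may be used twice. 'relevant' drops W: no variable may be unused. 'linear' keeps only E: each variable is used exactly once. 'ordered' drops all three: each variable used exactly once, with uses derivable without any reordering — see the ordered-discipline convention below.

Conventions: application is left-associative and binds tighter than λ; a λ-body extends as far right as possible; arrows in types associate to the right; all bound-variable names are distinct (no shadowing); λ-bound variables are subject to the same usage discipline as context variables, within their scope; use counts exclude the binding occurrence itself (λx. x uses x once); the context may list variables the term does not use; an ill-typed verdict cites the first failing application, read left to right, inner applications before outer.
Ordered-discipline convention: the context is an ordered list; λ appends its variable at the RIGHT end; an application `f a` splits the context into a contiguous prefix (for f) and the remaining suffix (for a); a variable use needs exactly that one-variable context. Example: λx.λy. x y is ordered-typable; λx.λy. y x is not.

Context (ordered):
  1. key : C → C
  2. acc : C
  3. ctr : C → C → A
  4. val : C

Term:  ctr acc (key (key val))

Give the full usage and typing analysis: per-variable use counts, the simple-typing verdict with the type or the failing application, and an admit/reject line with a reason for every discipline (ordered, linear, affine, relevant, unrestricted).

variable uses: key: 2×, acc: 1×, ctr: 1×, val: 1×
uses in reading order: ctr, acc, key, key, val
typing: ✓ — A
ordered: ✗, key ×2 used more than once (contraction)
linear: ✗, key ×2 used more than once (contraction)
affine: ✗, key ×2 used more than once (contraction)
relevant: ✓, key, acc, ctr, val: all used, weakening unneeded
unrestricted: ✓, typability at A is all that's needed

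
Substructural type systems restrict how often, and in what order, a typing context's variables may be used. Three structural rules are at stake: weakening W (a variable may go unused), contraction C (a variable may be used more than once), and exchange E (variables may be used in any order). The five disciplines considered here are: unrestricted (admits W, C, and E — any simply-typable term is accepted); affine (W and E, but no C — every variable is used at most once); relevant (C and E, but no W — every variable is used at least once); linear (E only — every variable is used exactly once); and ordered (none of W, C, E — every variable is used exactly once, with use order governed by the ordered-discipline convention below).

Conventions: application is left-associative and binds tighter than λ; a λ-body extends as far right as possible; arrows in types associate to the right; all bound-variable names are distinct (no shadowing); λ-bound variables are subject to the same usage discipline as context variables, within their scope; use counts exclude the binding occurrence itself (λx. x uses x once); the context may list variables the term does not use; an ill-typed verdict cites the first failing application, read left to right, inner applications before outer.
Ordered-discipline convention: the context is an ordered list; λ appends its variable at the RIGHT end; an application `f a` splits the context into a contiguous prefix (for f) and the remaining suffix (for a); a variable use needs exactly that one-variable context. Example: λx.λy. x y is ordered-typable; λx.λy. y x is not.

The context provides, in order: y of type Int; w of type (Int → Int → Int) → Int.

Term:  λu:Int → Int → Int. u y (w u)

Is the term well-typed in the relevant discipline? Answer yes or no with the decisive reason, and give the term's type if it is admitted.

yes — at least one use each (y, w, u); term : (Int → Int → Int) → Int
counts: y: 1×, w: 1×, u [bound]: 2×
uses in reading order: u, y, w, u
typing: well-typed at (Int → Int → Int) → Int
summary: ordered ✗; linear ✗; affine ✗; relevant ✓; unrestricted ✓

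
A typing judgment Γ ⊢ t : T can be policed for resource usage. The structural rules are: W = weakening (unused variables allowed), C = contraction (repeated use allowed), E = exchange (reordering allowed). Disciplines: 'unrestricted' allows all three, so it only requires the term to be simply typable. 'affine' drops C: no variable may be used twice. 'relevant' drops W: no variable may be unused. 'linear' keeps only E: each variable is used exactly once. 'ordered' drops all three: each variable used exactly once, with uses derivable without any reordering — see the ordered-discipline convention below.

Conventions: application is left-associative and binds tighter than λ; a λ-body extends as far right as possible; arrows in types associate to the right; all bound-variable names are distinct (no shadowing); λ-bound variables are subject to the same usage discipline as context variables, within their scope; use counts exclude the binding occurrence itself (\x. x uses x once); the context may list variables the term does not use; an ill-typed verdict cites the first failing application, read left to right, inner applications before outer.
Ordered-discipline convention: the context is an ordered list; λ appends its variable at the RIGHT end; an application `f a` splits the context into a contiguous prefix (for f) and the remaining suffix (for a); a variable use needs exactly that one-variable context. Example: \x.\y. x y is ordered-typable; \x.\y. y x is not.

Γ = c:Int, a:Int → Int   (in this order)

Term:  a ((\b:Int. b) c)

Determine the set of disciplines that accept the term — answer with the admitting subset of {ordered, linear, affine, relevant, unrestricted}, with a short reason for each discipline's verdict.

admitted in: linear, affine, relevant, unrestricted
use counts: c=1; a=1; b (bound)=1
uses in reading order: a, b, c
typing: well-typed at Int
ordered: ✗, no contiguous prefix/suffix split fits a, b, c
linear: ✓, each of c, a, b used exactly once
affine: ✓, no duplicate uses among c, a, b
relevant: ✓, c, a, b: all used, weakening unneeded
unrestricted: ✓, typability at Int is all that's needed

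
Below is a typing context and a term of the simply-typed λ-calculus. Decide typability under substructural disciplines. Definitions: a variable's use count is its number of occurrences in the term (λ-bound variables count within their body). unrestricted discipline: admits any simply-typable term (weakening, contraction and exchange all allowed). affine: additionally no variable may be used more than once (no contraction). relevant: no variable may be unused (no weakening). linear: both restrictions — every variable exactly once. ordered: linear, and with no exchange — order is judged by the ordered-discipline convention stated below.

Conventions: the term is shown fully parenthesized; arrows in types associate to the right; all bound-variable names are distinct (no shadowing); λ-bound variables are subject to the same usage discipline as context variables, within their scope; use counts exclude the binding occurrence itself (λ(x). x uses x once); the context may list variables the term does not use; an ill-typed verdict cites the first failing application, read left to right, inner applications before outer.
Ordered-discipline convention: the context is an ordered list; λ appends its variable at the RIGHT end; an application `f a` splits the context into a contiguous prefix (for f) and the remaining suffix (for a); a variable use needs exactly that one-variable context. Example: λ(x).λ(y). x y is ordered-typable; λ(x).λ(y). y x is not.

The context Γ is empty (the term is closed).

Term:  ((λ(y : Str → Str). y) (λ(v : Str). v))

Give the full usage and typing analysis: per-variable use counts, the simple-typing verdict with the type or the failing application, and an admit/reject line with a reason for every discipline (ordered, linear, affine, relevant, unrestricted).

use counts: y (bound) ×1, v (bound) ×1
uses in reading order: y, v
typing: well-typed — term : Str → Str
ordered ✓ (y, v once each; derivable with no W/C/E)
linear ✓ (exactly-once usage across y, v)
affine ✓ (y, v: no repeats, contraction unneeded)
relevant ✓ (at least one use each (y, v))
unrestricted ✓ (well-typed at Str → Str; no restrictions here)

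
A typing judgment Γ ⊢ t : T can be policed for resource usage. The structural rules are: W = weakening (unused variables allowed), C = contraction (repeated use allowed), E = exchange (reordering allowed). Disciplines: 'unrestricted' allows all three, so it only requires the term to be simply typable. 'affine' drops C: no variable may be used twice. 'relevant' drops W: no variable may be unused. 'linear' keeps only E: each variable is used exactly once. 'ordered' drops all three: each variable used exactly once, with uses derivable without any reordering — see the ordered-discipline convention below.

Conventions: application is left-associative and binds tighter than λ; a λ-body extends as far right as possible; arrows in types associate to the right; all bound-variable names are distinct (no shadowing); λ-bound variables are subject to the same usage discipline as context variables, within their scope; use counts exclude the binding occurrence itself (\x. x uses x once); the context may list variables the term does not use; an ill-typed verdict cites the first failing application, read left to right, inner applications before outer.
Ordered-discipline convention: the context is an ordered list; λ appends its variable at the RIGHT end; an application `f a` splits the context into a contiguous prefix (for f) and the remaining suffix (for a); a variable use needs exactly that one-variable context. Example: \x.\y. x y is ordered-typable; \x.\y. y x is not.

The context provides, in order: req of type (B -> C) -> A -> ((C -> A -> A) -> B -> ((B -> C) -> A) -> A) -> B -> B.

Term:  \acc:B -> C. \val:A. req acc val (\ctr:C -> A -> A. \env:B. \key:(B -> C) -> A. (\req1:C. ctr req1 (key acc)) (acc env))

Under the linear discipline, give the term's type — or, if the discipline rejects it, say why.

not well-typed under linear — acc ×3 used more than once (contraction)
variable uses: req=1; acc [bound]=3; val [bound]=1; ctr [bound]=1; env [bound]=1; key [bound]=1; req1 [bound]=1
left-to-right use order: req, acc, val, ctr, req1, key, acc, acc, env
typing: ✓ — (B -> C) -> A -> B -> B
across the five disciplines: ordered ✗; linear ✗; affine ✗; relevant ✓; unrestricted ✓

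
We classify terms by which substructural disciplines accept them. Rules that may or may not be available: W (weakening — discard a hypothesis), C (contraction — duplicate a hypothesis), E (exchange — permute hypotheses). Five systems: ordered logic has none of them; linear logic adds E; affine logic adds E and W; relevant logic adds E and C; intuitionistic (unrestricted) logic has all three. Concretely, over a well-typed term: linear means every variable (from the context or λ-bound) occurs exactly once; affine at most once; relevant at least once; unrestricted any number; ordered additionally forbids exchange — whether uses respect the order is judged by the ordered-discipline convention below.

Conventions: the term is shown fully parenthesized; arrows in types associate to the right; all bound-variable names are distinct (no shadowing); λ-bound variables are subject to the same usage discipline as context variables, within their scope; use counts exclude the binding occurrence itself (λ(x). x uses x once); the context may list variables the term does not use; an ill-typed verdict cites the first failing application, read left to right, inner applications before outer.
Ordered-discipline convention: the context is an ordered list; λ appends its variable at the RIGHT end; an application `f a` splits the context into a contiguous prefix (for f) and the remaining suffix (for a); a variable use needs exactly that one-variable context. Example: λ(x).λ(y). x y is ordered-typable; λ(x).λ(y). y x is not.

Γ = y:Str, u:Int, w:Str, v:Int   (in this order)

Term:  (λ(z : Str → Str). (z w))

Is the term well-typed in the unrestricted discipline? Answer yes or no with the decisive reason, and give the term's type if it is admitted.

yes — simply typable at (Str → Str) → Str; W, C, E all held; term : (Str → Str) → Str
usage: y=0; u=0; w=1; v=0; z (bound)=1
order of uses: z, w
typing: well-typed — term : (Str → Str) → Str
per-discipline verdicts: ordered ✗; linear ✗; affine ✓; relevant ✗; unrestricted ✓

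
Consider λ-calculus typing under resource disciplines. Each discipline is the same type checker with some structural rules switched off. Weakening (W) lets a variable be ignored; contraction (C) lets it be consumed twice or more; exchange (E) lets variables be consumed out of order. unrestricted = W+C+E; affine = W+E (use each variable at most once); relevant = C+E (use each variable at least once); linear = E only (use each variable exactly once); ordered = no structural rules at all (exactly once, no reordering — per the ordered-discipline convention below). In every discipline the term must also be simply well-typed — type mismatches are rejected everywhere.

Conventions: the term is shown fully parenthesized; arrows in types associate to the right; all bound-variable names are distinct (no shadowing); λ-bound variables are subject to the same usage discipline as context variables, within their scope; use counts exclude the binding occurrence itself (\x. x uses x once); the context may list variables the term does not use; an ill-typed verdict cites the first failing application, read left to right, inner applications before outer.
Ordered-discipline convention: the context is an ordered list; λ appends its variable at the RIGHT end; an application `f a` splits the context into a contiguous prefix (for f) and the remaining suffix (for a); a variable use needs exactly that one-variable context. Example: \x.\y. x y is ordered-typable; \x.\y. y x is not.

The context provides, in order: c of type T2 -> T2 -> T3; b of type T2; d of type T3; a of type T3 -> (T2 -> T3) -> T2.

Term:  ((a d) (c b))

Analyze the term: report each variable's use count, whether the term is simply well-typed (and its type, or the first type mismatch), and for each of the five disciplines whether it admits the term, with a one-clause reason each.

counts: c: 1; b: 1; d: 1; a: 1
use order (left to right): a, d, c, b
typing: well-typed at T2
ordered ✗ (needs exchange: uses follow a, d, c, b)
linear ✓ (exactly-once usage across c, b, d, a)
affine ✓ (none of c, b, d, a used more than once)
relevant ✓ (none of c, b, d, a goes unused)
unrestricted ✓ (simply typable at T2; W, C, E all held)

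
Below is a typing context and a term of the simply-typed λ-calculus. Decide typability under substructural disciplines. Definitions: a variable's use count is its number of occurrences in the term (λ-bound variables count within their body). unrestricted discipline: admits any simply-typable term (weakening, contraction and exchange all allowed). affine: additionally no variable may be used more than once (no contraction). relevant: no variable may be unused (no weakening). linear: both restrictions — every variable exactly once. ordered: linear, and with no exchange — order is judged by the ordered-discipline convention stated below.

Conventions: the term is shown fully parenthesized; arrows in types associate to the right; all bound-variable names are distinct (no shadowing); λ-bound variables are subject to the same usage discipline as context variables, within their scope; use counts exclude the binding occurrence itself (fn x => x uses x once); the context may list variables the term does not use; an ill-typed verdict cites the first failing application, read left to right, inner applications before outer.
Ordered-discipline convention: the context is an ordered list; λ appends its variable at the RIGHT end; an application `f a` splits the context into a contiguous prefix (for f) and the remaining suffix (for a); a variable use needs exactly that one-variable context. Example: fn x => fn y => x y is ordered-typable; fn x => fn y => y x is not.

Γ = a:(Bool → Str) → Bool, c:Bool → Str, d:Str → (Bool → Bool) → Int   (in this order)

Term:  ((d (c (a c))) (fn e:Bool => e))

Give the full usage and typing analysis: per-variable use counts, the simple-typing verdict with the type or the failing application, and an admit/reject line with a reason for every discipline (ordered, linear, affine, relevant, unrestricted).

use counts: a: 1; c: 2; d: 1; e (bound): 1
order of uses: d, c, a, c, e
typing: the term checks, with type Int
ordered: ✗ — needs contraction — c ×2
linear: ✗ — needs contraction — c ×2
affine: ✗ — needs contraction — c ×2
relevant: ✓ — every one of a, c, d, e appears
unrestricted: ✓ — typability at Int is all that's needed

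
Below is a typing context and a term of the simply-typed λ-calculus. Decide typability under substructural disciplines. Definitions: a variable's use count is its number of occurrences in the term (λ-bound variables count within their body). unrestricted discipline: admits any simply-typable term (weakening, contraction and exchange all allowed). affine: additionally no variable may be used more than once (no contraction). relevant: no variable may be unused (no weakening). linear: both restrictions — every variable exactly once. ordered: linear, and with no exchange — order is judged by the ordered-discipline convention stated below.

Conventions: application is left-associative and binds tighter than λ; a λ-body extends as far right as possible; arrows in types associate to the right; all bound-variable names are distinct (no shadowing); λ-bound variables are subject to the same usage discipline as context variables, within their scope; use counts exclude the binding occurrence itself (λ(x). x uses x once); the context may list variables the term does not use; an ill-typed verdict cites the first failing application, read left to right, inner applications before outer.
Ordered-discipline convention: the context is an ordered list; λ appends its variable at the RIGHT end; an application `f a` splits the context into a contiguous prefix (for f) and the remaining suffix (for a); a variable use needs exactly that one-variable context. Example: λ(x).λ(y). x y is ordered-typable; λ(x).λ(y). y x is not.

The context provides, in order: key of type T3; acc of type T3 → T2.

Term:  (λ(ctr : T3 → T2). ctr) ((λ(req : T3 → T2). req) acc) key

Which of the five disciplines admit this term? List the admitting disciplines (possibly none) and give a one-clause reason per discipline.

admitted by: linear, affine, relevant, unrestricted
usage: key: 1×; acc: 1×; ctr [bound]: 1×; req [bound]: 1×
use order (left to right): ctr, req, acc, key
typing: well-typed — term : T2
ordered: ✗, needs exchange: uses follow ctr, req, acc, key
linear: ✓, single use per variable (key, acc, ctr, req)
affine: ✓, no duplicate uses among key, acc, ctr, req
relevant: ✓, at least one use each (key, acc, ctr, req)
unrestricted: ✓, type-checks (T2) and nothing is barred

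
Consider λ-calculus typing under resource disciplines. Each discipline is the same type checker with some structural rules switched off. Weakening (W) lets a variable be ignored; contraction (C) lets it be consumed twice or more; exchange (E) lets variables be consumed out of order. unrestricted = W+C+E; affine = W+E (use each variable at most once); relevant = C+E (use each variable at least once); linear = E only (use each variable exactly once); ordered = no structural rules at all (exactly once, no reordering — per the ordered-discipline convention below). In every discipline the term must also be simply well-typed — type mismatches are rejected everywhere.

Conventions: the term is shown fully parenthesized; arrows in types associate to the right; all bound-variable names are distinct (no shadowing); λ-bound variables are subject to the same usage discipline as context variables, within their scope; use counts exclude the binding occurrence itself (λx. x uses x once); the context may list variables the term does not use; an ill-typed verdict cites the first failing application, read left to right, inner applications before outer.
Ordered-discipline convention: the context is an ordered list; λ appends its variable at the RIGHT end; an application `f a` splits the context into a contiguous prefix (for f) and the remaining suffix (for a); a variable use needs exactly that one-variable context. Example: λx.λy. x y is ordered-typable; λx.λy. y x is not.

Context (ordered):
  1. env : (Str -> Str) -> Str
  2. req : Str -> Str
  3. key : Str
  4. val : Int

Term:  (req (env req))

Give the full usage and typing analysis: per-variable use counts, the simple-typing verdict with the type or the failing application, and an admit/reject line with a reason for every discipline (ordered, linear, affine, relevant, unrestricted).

usage: env: 1×, req: 2×, key: 0×, val: 0×
order of uses: req, env, req
typing: well-typed at Str
ordered: ✗ — needs contraction — req ×2; key, val never used (weakening)
linear: ✗ — needs contraction — req ×2; key, val never used (weakening)
affine: ✗ — needs contraction — req ×2
relevant: ✗ — key, val never used (weakening)
unrestricted: ✓ — type-checks (Str) and nothing is barred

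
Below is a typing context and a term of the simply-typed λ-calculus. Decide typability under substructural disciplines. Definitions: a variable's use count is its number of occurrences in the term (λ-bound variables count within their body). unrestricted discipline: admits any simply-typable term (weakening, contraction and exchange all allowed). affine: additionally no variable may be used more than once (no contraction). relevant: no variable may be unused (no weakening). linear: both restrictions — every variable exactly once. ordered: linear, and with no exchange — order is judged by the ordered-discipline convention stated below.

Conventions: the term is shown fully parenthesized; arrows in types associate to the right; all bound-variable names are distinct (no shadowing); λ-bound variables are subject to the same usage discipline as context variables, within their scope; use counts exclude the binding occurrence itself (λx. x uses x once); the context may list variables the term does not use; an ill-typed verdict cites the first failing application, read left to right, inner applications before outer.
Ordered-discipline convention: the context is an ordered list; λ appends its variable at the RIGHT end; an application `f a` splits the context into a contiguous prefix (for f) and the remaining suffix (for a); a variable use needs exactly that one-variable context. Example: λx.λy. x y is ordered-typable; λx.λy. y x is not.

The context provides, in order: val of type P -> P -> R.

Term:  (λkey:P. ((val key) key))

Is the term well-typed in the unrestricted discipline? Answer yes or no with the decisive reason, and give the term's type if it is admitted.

yes — type-checks (P -> R) and nothing is barred; term : P -> R
counts: val: 1×, key (bound): 2×
uses in reading order: val, key, key
typing: ✓ — P -> R
per-discipline verdicts: ordered ✗ · linear ✗ · affine ✗ · relevant ✓ · unrestricted ✓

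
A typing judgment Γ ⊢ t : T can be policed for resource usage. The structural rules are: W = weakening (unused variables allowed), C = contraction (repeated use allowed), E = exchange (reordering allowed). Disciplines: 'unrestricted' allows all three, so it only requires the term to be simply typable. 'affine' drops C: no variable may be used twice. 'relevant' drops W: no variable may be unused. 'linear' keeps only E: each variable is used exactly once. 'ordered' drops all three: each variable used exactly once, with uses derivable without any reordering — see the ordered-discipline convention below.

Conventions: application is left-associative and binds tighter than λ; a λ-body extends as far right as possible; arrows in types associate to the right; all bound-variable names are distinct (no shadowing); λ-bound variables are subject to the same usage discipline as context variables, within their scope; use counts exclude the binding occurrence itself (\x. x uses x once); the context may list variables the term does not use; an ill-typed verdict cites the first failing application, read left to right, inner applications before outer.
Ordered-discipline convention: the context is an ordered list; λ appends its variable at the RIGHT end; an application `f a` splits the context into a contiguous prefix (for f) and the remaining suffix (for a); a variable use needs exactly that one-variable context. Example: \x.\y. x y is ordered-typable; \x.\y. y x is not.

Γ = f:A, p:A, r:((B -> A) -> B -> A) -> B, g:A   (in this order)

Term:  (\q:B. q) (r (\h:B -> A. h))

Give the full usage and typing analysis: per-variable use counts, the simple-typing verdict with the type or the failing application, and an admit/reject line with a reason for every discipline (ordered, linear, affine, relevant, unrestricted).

usage: f=0, p=0, r=1, g=0, q (λ-bound)=1, h (λ-bound)=1
uses in reading order: q, r, h
typing: well-typed at B
ordered: ✗ — f, p, g never used (weakening)
linear: ✗ — f, p, g never used (weakening)
affine: ✓ — no duplicate uses among f, p, r, g, q, h
relevant: ✗ — f, p, g never used (weakening)
unrestricted: ✓ — type-checks (B) and nothing is barred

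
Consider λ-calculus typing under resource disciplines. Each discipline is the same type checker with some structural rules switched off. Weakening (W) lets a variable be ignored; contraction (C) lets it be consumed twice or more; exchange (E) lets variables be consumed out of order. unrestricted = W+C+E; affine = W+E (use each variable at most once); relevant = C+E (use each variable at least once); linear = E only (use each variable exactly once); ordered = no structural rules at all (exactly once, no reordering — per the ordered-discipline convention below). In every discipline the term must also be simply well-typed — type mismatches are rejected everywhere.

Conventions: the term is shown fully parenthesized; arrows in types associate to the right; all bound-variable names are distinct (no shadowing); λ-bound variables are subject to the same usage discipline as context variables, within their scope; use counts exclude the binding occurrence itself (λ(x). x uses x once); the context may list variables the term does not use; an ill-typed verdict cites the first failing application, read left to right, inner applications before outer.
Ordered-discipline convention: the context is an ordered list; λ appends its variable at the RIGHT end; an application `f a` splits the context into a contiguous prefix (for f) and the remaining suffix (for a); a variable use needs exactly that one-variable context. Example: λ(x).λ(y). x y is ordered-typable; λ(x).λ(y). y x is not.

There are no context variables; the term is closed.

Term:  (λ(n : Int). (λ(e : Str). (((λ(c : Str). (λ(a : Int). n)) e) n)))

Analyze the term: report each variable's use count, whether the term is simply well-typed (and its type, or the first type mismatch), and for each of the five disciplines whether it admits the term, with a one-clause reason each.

counts: n (bound): 2, e (bound): 1, c (bound): 0, a (bound): 0
order of uses: n, e, n
typing: the term checks, with type Int → Str → Int
ordered ✗ (repeated use of n ×2; unused: c, a — weakening required)
linear ✗ (repeated use of n ×2; unused: c, a — weakening required)
affine ✗ (repeated use of n ×2)
relevant ✗ (unused: c, a — weakening required)
unrestricted ✓ (simply typable at Int → Str → Int; W, C, E all held)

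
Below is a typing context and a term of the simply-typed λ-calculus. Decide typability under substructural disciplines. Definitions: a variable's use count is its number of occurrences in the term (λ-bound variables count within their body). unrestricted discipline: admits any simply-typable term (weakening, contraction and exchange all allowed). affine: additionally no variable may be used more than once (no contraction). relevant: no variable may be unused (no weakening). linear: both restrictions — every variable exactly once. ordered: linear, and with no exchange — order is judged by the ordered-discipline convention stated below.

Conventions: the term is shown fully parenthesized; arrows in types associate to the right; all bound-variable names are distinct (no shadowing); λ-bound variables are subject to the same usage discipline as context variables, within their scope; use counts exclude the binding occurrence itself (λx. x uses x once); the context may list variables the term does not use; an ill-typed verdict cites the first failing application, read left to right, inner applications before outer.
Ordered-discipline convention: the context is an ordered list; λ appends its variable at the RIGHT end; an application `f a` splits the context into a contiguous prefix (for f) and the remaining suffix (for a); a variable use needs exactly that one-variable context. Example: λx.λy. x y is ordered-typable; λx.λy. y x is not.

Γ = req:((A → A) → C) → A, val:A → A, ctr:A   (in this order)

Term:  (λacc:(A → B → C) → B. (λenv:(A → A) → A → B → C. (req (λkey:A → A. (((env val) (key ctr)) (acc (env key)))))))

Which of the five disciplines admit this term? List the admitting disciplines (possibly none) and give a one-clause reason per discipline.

admitted in: relevant, unrestricted
counts: req=1; val=1; ctr=1; acc (λ-bound)=1; env (λ-bound)=2; key (λ-bound)=2
uses in reading order: req, env, val, key, ctr, acc, env, key
typing: ✓ — ((A → B → C) → B) → ((A → A) → A → B → C) → A
ordered: ✗ — needs contraction — env ×2, key ×2
linear: ✗ — needs contraction — env ×2, key ×2
affine: ✗ — needs contraction — env ×2, key ×2
relevant: ✓ — req, val, ctr, acc, env, key: all used, weakening unneeded
unrestricted: ✓ — typability at ((A → B → C) → B) → ((A → A) → A → B → C) → A is all that's needed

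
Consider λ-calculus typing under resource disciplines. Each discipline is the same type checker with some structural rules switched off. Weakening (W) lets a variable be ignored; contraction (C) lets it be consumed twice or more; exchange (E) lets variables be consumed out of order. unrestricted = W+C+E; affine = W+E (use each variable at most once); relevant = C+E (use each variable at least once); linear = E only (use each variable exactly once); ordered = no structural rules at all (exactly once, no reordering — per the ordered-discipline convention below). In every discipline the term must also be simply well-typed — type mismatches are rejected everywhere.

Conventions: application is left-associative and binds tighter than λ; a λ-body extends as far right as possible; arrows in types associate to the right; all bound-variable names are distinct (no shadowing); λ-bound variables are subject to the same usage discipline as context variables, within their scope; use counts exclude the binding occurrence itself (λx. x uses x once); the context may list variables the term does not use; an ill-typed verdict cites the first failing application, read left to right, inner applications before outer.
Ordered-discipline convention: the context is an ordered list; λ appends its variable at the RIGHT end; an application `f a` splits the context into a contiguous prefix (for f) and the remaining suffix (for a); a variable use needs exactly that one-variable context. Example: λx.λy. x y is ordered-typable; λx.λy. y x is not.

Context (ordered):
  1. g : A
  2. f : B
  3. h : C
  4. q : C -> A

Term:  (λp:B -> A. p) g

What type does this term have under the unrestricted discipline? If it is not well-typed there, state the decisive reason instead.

not well-typed under unrestricted — the type mismatch rejects it
usage: g=1, f=0, h=0, q=0, p (bound)=1
uses in reading order: p, g
typing: ill-typed: a function awaiting B -> A gets A
summary: ordered ✗; linear ✗; affine ✗; relevant ✗; unrestricted ✗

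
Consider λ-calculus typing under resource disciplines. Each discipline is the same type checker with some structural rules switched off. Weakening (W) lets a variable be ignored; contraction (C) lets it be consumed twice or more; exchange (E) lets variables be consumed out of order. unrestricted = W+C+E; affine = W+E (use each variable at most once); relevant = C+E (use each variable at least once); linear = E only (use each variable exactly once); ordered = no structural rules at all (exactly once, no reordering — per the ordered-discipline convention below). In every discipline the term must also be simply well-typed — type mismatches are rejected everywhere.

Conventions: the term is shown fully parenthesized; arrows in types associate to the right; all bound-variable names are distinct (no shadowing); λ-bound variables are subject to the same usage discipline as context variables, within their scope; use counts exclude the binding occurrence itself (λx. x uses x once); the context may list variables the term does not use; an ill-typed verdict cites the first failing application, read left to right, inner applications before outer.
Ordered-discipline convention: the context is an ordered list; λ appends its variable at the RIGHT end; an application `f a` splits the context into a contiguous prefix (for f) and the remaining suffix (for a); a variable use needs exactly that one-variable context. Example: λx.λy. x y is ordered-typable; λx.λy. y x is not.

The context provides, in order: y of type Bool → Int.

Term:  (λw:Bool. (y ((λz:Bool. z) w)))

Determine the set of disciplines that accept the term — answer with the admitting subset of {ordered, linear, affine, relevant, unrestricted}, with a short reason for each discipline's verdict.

admitting disciplines: ordered, linear, affine, relevant, unrestricted
use counts: y: 1×; w [bound]: 1×; z [bound]: 1×
left-to-right use order: y, z, w
typing: well-typed at Bool → Int
ordered: ✓, y, w, z: once each, no exchange needed
linear: ✓, exactly-once usage across y, w, z
affine: ✓, y, w, z: no repeats, contraction unneeded
relevant: ✓, none of y, w, z goes unused
unrestricted: ✓, well-typed at Bool → Int; no restrictions here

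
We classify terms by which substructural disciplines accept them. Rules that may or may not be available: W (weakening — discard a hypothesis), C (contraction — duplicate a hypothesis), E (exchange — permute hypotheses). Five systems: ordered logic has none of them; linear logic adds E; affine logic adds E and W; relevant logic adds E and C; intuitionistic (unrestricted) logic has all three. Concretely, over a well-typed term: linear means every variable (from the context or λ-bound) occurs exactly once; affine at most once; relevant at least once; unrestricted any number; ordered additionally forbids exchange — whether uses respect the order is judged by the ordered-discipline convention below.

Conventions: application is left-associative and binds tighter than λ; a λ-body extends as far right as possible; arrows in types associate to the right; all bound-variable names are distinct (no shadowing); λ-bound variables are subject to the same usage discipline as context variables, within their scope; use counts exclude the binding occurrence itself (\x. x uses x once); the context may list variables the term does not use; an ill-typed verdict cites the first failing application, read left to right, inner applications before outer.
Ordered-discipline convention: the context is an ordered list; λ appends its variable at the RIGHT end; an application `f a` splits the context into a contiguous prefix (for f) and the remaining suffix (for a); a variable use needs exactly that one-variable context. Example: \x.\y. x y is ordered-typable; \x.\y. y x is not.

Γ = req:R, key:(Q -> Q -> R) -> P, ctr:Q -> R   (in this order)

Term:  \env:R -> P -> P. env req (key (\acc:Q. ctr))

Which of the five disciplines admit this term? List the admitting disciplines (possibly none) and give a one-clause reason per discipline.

accepted by: affine, unrestricted
use counts: req=1; key=1; ctr=1; env [bound]=1; acc [bound]=0
use order (left to right): env, req, key, ctr
typing: well-typed — term : (R -> P -> P) -> P
ordered: ✗, needs weakening: acc unused
linear: ✗, needs weakening: acc unused
affine: ✓, at most one use each (req, key, ctr, env, acc)
relevant: ✗, needs weakening: acc unused
unrestricted: ✓, typability at (R -> P -> P) -> P is all that's needed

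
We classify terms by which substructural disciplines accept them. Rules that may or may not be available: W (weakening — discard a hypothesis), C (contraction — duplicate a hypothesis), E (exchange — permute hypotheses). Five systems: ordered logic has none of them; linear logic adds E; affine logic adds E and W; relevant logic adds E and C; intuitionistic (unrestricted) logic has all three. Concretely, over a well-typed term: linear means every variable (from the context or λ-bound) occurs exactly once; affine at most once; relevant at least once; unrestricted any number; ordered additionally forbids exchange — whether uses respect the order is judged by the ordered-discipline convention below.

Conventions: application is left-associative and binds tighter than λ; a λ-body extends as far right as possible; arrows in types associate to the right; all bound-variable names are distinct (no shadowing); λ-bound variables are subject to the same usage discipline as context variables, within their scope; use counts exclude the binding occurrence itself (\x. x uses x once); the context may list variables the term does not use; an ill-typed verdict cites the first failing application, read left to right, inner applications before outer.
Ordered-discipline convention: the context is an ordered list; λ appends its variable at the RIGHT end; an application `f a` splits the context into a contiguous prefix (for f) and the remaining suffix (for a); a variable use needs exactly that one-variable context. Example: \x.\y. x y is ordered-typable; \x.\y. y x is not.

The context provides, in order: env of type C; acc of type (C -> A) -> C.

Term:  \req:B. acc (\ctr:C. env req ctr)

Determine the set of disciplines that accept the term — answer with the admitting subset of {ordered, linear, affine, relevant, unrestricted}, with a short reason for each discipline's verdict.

admitted by: none
use counts: env: 1×, acc: 1×, req (bound): 1×, ctr (bound): 1×
order of uses: acc, env, req, ctr
typing: ill-typed: non-arrow in function slot: C
ordered ✗ (a type mismatch blocks all five)
linear ✗ (the type mismatch rejects it)
affine ✗ (not simply typable)
relevant ✗ (fails simple typing)
unrestricted ✗ (a type mismatch blocks all five)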